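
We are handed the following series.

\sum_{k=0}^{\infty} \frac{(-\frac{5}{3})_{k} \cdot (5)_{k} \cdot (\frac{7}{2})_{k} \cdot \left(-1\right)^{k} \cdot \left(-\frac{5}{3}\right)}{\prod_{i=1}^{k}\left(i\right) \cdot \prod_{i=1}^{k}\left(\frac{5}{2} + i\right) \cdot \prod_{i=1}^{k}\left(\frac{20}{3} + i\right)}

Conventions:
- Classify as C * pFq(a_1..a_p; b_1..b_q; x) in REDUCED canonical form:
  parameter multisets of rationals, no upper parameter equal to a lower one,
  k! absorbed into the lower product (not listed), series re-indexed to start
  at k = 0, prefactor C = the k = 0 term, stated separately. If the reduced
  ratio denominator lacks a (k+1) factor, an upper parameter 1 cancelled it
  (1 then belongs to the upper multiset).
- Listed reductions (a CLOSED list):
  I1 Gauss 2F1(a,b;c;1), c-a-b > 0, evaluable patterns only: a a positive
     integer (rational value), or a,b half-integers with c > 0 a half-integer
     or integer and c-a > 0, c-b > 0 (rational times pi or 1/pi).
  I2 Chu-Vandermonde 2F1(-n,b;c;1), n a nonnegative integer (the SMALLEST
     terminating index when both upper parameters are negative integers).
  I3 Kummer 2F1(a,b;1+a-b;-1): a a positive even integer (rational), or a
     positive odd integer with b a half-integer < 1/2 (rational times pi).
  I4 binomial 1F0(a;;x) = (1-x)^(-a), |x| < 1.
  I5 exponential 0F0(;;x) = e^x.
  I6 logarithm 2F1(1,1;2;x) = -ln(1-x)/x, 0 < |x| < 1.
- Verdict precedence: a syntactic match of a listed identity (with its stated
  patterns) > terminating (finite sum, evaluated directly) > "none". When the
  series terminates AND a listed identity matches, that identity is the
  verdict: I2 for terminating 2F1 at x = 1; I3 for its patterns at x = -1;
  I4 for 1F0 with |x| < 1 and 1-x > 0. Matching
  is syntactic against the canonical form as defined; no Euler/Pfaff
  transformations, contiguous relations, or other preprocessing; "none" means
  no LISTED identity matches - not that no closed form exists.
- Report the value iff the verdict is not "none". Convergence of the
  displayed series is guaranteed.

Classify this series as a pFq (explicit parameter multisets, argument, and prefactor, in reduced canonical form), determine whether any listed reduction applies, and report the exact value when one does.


Canonical form: C = -\frac{5}{3} times 2F1 with upper {-\frac{5}{3}, 5}, lower {\frac{23}{3}}, x = -1. Verdict: none. A 2F1 with upper {-\frac{5}{3}, 5} fits none of I1-I6 at x = -1; the sum runs forever.

First insight: with t_0 = -\frac{5}{3}, the product of the first k integers (C = -5/3) is k!.
Term ratio: r(k) = -1 * (k-\frac{5}{3}) (k+5) / [(k+\frac{23}{3}) (k+1)] ; factor over Q: parameters, x = -1, and C = -\frac{5}{3}.


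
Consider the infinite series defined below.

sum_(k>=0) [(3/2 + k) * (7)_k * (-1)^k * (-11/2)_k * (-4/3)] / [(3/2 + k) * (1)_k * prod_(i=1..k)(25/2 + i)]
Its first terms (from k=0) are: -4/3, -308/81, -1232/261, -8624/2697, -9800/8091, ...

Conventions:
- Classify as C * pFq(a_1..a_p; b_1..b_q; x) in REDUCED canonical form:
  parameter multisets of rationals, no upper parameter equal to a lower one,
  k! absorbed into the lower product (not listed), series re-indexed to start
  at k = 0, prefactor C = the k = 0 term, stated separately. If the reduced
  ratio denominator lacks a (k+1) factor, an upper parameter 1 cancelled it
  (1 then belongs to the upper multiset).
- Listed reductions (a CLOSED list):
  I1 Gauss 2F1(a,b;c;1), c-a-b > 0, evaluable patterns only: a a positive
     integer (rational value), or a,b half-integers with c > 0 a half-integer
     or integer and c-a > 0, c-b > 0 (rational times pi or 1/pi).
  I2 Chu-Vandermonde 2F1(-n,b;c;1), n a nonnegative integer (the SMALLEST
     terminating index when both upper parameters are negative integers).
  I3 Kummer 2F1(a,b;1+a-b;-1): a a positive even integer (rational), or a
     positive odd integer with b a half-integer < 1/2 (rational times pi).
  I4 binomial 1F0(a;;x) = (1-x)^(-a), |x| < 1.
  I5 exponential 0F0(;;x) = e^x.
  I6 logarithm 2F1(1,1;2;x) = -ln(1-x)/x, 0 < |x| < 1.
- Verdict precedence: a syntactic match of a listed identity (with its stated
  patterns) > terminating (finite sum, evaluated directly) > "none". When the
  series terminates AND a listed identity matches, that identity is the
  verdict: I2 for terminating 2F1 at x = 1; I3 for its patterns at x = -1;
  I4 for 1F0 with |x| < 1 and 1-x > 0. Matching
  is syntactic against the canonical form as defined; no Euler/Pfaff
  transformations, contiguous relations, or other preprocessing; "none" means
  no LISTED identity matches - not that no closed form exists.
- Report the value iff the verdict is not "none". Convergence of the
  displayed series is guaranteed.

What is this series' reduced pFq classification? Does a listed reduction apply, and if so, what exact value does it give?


With C = -4/3: the canonical form is 2F1(-11/2, 7; 27/2; -1). Verdict: Kummer (I3) fires (x = -1; c = 27/2 equals 1+a-b for upper {-11/2, 7}: listed pattern). Value: (-929553625/201326592) * pi.

First insight: with t_0 = -4/3, the lower running product (C = -4/3) is a rising factorial.
Step ratio: r(k) = (-1) * (k-11/2) (k+7) / [(k+27/2) (k+1)] - rational; roots negated = parameters, x = (-1), C = -4/3.


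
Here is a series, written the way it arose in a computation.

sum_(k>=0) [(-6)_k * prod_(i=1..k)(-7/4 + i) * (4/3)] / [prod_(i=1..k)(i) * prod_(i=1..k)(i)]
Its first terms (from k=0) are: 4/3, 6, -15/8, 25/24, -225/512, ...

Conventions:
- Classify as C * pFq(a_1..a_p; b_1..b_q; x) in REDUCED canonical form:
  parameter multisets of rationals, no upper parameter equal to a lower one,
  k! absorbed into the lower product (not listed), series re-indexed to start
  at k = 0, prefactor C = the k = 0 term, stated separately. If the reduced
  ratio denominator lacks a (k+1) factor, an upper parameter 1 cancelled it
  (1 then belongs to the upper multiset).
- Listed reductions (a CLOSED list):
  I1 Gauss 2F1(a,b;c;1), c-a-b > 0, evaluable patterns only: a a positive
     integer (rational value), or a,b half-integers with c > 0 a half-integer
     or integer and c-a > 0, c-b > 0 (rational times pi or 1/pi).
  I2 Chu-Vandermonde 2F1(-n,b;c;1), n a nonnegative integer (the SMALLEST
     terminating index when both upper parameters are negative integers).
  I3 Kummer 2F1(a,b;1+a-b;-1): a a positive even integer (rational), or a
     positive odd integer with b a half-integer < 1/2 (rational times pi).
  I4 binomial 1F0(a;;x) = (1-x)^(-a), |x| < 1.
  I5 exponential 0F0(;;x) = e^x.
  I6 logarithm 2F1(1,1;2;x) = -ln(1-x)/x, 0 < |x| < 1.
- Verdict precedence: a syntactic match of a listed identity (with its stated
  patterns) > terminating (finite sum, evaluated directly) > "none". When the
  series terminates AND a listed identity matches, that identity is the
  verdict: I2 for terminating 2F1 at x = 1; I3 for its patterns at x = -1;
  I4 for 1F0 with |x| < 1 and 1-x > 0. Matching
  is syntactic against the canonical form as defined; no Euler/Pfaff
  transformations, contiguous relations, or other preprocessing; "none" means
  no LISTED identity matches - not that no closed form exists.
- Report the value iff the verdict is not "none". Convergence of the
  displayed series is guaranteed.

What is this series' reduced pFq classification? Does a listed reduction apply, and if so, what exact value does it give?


Structural cue: from the first term 4/3: the product of the first k integers (C = 4/3, x = 1) is k!.
Term ratio: r(k) = 1 * (k-6) (k-3/4) / [(k+1) (k+1)] - rational; roots negated = parameters, x = 1, C = 4/3.

At argument 1: a 2F1 with upper {-6, -3/4}, lower {1}, scaled by C = 4/3. Verdict: the Chu-Vandermonde identity I2 applies (terminating 2F1 at x = 1 with n = 6, b = -3/4, c = 1). Sum: 100947/16384.


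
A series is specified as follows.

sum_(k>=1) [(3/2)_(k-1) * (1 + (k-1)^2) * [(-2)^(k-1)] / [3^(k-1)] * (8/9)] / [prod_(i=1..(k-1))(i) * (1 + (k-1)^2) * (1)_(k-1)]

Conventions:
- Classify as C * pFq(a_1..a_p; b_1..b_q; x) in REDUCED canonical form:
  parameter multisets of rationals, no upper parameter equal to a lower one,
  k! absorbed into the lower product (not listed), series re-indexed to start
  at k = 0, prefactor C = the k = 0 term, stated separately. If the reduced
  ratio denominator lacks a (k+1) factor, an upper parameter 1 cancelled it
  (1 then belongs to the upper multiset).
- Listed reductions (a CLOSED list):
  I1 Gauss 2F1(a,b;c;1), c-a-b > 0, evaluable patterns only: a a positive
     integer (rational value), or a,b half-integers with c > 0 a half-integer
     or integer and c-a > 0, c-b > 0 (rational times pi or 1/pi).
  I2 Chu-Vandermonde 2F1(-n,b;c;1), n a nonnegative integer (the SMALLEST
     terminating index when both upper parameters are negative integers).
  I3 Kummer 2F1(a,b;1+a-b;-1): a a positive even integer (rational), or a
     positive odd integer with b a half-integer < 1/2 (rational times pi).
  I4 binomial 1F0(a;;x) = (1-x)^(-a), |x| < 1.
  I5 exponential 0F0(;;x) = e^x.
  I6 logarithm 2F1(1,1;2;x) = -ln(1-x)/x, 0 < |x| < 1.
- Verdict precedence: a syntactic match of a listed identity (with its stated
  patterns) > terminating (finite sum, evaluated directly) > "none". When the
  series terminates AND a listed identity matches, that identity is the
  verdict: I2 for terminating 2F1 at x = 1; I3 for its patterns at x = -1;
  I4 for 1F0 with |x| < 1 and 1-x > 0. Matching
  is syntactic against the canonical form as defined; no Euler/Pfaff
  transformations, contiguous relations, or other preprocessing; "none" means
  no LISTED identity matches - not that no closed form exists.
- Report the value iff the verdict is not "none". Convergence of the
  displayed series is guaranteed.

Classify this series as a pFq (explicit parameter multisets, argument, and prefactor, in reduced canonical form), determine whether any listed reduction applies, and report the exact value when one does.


Classification (C = 8/9): 1F1 with upper {3/2}, lower {1}, argument x = -2/3. Verdict: none - at argument -2/3 the multisets {3/2} ; {1} match no listed identity.

First insight: from the first term 8/9: k^2 + 1 divides numerator and denominator alike; prefactor 8/9 after cancelling.
Ratio: r(k) = (-2/3) * (k+3/2) / [(k+1) (k+1)] ; factor over Q: parameters, x = (-2/3), and C = 8/9.


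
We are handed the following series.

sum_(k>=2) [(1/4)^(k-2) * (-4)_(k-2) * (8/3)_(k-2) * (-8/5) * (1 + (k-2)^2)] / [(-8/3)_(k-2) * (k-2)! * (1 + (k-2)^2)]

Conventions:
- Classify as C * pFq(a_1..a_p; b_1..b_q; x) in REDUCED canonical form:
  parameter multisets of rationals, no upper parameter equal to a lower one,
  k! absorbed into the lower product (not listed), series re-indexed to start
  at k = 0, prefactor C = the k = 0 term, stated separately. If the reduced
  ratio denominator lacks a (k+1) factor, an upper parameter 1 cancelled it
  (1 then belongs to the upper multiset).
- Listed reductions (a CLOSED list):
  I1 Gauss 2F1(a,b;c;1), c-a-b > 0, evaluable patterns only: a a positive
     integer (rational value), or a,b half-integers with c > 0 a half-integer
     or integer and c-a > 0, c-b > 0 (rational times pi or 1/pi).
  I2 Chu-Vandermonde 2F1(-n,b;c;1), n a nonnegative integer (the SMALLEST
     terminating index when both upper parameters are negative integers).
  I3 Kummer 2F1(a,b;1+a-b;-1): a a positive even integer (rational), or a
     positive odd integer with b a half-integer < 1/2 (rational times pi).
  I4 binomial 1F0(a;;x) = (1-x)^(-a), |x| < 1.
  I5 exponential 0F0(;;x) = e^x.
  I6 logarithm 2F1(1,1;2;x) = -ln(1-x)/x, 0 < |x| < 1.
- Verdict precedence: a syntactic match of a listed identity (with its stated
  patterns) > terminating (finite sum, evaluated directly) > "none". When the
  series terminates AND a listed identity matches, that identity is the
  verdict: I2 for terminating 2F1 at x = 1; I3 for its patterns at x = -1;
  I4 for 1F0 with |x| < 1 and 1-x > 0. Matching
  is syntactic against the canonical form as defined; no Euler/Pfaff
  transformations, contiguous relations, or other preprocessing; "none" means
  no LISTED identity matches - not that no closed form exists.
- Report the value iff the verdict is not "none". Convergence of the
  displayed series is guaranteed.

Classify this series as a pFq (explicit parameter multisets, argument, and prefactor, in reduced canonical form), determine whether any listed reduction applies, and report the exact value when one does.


At argument 1/4: a 2F1 with upper {-4, 8/3}, lower {-8/3}, scaled by C = -8/5. Verdict: terminating at k = 4: the factor (-4)_k kills every later term; summing the 5 survivors is exact. Hence: -3539/800.

Key step: from the first term -8/5: the factor k^2 + 1 cancels (top and bottom), leaving C = -8/5, x = 1/4.
Term ratio: r(k) = (1/4) * (k-4) (k+8/3) / [(k-8/3) (k+1)] - rational in k, leading ratio (1/4); with t_0 = -8/5, classification follows.


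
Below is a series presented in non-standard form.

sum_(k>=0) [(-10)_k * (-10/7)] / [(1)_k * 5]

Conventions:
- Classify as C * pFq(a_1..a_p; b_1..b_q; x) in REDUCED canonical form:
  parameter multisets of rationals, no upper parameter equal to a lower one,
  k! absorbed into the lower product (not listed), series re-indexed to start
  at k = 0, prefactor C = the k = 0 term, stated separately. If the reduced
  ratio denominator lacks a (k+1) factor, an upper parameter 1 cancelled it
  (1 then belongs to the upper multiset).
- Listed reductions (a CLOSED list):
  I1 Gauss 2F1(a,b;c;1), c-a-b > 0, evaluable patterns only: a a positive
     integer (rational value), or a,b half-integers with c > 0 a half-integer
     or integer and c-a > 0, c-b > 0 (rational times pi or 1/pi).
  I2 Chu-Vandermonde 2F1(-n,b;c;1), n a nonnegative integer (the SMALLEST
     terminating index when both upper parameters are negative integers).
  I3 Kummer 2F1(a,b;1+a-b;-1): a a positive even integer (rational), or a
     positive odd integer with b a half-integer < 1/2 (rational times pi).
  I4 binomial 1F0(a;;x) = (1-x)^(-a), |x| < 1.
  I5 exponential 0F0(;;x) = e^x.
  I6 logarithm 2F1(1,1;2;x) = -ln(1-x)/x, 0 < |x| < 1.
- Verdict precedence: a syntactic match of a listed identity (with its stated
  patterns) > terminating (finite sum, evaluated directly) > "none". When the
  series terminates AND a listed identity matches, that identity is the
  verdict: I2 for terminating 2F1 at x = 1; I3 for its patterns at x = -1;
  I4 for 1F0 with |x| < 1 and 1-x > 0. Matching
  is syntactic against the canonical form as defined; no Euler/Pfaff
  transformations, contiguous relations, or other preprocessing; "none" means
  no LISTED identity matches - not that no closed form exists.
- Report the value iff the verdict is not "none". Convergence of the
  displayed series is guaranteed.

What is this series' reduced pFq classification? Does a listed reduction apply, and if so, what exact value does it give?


Canonical form: C = -2/7 times 1F0 with upper {-10}, lower {-}, x = 1. Verdict: terminating - no listed pattern fits, but -10 in the upper list cuts the series at k = 10; direct evaluation. Hence: 0.

Key step: x = 1 and (1)_k (C = -2/7, x = 1) is k! itself.
Ratio: r(k) = 1 * (k-10) / [(k+1)] - rational in k. x = 1; t_0 = -2/7; negate the roots.


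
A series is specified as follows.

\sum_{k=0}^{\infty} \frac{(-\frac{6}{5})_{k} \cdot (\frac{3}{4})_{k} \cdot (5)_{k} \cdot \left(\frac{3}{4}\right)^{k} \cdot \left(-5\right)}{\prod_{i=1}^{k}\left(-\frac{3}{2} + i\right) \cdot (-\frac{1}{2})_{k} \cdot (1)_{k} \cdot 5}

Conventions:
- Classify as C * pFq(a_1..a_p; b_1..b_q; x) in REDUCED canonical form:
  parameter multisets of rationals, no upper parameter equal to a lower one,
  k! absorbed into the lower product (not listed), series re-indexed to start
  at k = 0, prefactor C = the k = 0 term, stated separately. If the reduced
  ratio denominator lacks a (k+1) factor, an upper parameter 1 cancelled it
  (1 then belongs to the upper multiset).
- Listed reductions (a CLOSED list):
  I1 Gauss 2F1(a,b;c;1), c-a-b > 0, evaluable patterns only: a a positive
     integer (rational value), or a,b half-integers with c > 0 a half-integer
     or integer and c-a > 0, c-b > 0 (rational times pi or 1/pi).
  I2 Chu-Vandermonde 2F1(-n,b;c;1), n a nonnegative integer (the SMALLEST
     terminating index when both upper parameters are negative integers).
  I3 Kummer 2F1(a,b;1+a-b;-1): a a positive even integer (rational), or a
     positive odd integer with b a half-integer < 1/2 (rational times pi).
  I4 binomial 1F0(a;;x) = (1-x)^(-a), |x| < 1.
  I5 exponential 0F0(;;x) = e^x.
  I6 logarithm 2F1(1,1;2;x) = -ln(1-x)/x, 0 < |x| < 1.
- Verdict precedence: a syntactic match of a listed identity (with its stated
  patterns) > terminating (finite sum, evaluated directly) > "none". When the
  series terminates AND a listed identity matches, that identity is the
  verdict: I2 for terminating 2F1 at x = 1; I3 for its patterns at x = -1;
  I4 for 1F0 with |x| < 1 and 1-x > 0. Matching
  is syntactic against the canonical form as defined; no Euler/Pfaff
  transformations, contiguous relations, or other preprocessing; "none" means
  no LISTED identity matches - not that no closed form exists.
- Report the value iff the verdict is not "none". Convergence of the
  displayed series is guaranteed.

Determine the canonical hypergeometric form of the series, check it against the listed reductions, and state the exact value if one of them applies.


Canonical form: C = -1 times 3F2 with upper {-\frac{6}{5}, \frac{3}{4}, 5}, lower {-\frac{1}{2}, -\frac{1}{2}}, x = \frac{3}{4}. Verdict: none. No listed pattern accepts 3F2(-\frac{6}{5}, \frac{3}{4}, 5; -\frac{1}{2}, -\frac{1}{2}; \frac{3}{4}).

The tell: x = \frac{3}{4} and (1)_k (C = -1) is k! itself.
Term ratio: r(k) = \frac{3}{4} * (k-\frac{6}{5}) (k+\frac{3}{4}) (k+5) / [(k-\frac{1}{2}) (k-\frac{1}{2}) (k+1)] - rational; roots negated = parameters, x = \frac{3}{4}, C = -1.


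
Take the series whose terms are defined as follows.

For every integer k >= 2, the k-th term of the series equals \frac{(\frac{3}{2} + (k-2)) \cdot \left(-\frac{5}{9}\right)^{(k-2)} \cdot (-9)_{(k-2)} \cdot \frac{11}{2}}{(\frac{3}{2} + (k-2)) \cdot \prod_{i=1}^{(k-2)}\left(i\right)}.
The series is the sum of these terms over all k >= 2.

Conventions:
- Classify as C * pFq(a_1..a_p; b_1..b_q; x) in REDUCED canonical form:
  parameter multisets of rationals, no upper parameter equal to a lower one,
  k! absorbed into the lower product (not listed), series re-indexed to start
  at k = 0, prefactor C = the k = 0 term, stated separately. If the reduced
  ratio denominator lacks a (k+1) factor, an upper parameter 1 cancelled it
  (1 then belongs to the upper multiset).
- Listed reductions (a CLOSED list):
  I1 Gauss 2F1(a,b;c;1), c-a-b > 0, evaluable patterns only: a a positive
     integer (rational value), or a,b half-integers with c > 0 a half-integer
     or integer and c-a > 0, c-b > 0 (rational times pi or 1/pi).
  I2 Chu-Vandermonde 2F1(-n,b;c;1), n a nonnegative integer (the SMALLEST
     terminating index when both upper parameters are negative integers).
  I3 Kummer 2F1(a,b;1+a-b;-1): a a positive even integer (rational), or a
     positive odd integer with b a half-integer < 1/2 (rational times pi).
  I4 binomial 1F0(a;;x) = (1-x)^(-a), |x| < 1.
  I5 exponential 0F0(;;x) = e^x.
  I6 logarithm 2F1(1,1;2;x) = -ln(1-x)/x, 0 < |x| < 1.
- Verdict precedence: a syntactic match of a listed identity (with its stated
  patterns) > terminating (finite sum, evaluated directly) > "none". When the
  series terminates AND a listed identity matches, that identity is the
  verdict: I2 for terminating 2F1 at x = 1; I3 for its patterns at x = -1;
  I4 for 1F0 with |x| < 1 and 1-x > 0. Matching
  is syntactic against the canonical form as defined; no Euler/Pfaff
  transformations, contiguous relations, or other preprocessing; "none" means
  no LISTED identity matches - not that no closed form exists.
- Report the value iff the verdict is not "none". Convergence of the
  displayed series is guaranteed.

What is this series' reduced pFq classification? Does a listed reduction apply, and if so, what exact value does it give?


Canonical form: C = \frac{11}{2} times 1F0 with upper {-9}, lower {-}, x = -\frac{5}{9}. Verdict at x = -\frac{5}{9}: the binomial series (I4) matches (the 1F0 binomial series: exponent 9, x = -\frac{5}{9}). Exact value: \frac{113635757312}{387420489}.

Structural cue: with t_0 = \frac{11}{2}, the factor k + 3/2 cancels (top and bottom), leaving prefactor 11/2.
Consecutive-term ratio: r(k) = -\frac{5}{9} * (k-9) / [(k+1)] - rational; roots negated = parameters, x = -\frac{5}{9}, C = \frac{11}{2}.


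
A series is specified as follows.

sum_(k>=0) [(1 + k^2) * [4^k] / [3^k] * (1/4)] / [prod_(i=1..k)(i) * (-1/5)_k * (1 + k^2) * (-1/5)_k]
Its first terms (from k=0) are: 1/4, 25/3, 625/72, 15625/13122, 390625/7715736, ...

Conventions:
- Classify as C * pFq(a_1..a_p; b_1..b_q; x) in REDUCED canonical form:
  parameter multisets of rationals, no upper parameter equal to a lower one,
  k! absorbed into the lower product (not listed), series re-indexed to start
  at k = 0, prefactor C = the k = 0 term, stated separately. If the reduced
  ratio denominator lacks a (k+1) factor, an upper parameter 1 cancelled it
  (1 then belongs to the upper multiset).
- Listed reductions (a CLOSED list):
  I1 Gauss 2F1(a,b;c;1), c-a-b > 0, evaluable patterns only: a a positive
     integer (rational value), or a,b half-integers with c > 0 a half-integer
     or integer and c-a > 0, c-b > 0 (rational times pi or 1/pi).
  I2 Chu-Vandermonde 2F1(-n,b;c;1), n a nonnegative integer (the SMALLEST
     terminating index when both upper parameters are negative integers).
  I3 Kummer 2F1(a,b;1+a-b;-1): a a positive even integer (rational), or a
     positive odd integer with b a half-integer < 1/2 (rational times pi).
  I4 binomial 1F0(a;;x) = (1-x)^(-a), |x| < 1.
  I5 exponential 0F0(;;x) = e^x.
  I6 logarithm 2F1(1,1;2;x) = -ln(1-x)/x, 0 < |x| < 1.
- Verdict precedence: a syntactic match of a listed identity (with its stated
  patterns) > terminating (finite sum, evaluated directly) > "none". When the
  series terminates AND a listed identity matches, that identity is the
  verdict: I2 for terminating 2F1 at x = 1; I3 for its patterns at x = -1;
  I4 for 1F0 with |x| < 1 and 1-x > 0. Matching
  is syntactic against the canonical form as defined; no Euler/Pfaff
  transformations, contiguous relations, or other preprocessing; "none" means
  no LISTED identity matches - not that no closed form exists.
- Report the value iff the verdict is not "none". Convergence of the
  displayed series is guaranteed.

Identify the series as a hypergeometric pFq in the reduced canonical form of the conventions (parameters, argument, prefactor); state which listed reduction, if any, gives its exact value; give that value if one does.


This is 1/4 * 0F2(-; -1/5, -1/5; 4/3) in reduced canonical form. Verdict: none - this 0F2 at x = 4/3 matches no listed pattern, and upper {-} holds no stopper.

First insight: x = (4/3) and the product of the first k integers (C = 1/4, x = 4/3) is k!.
Step ratio: r(k) = (4/3) * 1 / [(k-1/5) (k-1/5) (k+1)] - poly over poly, x = (4/3) from leading terms; C = 1/4 at k = 0.


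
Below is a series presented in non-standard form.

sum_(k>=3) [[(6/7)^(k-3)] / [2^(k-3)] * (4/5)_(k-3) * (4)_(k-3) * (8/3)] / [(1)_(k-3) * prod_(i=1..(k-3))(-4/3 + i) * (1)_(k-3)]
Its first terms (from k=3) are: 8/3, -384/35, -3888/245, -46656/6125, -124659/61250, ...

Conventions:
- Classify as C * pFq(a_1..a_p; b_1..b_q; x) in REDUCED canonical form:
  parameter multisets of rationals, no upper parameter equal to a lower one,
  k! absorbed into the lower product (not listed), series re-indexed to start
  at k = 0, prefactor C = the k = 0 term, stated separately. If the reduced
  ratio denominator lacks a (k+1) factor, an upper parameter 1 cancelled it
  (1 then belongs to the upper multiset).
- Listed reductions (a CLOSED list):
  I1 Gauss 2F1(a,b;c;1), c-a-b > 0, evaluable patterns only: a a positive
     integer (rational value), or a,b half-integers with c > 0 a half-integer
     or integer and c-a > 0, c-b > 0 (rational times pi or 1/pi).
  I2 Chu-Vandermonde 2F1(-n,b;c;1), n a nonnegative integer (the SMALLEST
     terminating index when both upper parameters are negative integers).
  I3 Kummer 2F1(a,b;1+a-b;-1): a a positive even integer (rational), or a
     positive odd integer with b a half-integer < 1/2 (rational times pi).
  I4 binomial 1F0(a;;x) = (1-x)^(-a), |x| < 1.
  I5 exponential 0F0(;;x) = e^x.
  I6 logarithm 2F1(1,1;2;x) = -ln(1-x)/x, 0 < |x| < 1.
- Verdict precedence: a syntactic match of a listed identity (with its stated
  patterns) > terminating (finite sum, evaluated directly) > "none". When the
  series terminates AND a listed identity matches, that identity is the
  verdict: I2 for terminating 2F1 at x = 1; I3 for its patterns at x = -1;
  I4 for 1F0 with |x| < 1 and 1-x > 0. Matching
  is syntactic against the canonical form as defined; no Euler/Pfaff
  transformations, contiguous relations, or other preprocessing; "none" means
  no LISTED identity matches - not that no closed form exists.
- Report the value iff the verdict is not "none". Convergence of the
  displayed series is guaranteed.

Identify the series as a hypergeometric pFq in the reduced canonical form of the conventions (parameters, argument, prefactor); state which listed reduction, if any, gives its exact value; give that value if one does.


At argument 3/7: a 2F2 with upper {4/5, 4}, lower {-1/3, 1}, scaled by C = 8/3. Verdict: none - at argument 3/7 the multisets {4/5, 4} ; {-1/3, 1} match no listed identity.

First insight: with t_0 = 8/3, the lower running product (C = 8/3) is a rising factorial.
Term ratio: r(k) = (3/7) * (k+4/5) (k+4) / [(k-1/3) (k+1) (k+1)] - rational; roots negated = parameters, x = (3/7), C = 8/3.


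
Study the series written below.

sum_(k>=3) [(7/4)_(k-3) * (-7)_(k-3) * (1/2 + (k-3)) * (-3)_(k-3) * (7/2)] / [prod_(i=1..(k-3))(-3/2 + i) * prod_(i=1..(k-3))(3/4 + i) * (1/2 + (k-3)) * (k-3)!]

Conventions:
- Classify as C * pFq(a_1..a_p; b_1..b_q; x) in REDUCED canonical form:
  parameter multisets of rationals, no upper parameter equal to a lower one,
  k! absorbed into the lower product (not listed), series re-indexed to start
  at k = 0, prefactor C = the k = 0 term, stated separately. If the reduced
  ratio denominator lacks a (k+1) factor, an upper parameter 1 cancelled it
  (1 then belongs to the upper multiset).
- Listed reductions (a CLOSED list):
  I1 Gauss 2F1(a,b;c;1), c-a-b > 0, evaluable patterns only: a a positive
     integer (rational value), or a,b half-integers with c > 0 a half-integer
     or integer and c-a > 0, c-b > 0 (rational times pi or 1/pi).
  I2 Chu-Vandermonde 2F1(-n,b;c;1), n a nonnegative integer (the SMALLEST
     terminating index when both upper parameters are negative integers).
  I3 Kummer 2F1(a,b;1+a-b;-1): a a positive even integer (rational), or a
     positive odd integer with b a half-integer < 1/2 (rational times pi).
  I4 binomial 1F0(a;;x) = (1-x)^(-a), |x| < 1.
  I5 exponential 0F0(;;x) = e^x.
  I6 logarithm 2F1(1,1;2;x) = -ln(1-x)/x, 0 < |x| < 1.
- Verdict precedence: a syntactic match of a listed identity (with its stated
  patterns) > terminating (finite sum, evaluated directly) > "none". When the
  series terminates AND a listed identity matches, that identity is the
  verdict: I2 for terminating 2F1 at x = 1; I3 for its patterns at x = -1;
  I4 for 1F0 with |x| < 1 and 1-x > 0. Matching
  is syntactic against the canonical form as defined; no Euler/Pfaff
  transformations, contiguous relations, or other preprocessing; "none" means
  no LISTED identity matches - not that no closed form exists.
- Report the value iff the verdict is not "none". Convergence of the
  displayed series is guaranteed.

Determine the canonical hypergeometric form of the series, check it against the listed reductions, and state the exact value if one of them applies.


Reduced: x = 1, 2F1, upper = {-7, -3}, lower = {-1/2}, C = 7/2. Verdict: Chu-Vandermonde (I2) applies (terminating 2F1 at x = 1 with n = 3, b = -7, c = -1/2). Sum: -7735/2.

Structural cue: x = 1 and striking the common factor k + 1/2 reduces the term (C = 7/2).
Consecutive-term ratio: r(k) = 1 * (k-7) (k-3) / [(k-1/2) (k+1)] - rational in k, leading ratio 1; with t_0 = 7/2, classification follows.


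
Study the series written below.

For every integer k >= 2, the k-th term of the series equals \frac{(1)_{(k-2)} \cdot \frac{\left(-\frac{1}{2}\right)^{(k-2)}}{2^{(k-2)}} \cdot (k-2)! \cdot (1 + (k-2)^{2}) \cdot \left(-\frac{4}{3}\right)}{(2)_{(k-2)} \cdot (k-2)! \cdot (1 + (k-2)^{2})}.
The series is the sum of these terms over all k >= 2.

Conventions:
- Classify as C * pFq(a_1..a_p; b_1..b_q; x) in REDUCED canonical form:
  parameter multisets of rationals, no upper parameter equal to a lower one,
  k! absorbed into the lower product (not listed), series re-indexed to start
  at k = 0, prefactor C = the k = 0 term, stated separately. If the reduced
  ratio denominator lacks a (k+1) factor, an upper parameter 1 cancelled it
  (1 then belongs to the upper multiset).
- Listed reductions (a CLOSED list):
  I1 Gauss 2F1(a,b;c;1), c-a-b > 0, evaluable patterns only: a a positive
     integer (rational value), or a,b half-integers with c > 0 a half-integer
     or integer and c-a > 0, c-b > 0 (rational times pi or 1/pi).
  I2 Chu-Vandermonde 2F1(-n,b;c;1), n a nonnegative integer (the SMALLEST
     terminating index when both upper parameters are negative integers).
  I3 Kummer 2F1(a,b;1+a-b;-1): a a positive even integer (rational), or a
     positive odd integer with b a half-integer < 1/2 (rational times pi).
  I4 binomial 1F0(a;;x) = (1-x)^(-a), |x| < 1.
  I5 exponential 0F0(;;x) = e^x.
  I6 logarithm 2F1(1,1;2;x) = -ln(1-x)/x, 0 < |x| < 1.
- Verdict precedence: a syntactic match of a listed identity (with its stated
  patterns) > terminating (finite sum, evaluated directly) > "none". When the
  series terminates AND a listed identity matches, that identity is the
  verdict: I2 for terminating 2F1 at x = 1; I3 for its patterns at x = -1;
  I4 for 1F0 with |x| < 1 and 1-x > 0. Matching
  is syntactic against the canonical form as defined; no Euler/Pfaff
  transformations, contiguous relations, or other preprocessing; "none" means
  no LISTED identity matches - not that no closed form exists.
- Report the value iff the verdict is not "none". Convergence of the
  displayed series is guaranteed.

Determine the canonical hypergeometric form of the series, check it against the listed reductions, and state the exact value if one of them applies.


Prefactor -\frac{4}{3}, argument -\frac{1}{4}: 2F1 with upper {1, 1} over lower {2}. Verdict: the logarithmic series (I6) fires (the logarithm: parameters (1,1;2), x = -\frac{1}{4}). Its exact value is \left(-\frac{16}{3}\right) \cdot \ln\left(\frac{5}{4}\right).

First insight: with t_0 = -\frac{4}{3}, the factor k^2 + 1 cancels (top and bottom), leaving C = -4/3.
Step ratio: r(k) = -\frac{1}{4} * (k+1) (k+1) / [(k+2) (k+1)] ; factor over Q: parameters, x = -\frac{1}{4}, and C = -\frac{4}{3}.


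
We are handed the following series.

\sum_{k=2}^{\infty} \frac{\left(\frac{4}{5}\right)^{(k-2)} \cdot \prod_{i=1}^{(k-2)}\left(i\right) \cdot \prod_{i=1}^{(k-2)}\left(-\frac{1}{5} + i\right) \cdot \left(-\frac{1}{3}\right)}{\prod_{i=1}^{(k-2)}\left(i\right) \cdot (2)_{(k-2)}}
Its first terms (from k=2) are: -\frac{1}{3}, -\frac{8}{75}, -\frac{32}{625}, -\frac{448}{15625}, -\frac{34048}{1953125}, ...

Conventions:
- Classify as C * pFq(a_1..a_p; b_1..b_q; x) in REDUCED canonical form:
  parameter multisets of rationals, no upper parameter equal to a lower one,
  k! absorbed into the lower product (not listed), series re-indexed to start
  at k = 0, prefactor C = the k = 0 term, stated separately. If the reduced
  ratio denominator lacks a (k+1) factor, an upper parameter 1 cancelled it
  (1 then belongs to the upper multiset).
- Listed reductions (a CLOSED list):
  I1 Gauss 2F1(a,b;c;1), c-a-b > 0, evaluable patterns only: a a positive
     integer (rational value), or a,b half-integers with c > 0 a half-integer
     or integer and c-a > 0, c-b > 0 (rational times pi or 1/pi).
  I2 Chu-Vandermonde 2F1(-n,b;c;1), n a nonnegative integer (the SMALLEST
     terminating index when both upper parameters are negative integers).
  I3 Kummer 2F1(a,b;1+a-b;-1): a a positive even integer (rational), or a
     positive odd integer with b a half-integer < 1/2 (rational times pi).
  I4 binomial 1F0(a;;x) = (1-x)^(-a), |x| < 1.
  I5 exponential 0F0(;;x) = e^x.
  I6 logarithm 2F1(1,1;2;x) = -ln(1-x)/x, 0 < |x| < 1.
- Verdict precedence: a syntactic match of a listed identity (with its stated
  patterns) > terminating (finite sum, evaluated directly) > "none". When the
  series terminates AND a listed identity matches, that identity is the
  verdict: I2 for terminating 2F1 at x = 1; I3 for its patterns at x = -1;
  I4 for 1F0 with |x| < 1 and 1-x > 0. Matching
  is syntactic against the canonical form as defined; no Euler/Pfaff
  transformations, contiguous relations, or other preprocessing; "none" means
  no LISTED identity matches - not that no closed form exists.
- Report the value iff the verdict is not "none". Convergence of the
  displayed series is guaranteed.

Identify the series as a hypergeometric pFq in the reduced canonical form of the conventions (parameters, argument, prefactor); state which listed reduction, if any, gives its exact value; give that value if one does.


Key observation: with t_0 = -\frac{1}{3}, the running product (C = -1/3) telescopes to a rising factorial.
Step ratio: r(k) = \frac{4}{5} * (k+\frac{4}{5}) (k+1) / [(k+2) (k+1)] - rational; roots negated = parameters, x = \frac{4}{5}, C = -\frac{1}{3}.

This is -\frac{1}{3} * 2F1(\frac{4}{5}, 1; 2; \frac{4}{5}) in reduced canonical form. Verdict: none. Every listed pattern misses the 2F1 form at \frac{4}{5}, upper {\frac{4}{5}, 1}.


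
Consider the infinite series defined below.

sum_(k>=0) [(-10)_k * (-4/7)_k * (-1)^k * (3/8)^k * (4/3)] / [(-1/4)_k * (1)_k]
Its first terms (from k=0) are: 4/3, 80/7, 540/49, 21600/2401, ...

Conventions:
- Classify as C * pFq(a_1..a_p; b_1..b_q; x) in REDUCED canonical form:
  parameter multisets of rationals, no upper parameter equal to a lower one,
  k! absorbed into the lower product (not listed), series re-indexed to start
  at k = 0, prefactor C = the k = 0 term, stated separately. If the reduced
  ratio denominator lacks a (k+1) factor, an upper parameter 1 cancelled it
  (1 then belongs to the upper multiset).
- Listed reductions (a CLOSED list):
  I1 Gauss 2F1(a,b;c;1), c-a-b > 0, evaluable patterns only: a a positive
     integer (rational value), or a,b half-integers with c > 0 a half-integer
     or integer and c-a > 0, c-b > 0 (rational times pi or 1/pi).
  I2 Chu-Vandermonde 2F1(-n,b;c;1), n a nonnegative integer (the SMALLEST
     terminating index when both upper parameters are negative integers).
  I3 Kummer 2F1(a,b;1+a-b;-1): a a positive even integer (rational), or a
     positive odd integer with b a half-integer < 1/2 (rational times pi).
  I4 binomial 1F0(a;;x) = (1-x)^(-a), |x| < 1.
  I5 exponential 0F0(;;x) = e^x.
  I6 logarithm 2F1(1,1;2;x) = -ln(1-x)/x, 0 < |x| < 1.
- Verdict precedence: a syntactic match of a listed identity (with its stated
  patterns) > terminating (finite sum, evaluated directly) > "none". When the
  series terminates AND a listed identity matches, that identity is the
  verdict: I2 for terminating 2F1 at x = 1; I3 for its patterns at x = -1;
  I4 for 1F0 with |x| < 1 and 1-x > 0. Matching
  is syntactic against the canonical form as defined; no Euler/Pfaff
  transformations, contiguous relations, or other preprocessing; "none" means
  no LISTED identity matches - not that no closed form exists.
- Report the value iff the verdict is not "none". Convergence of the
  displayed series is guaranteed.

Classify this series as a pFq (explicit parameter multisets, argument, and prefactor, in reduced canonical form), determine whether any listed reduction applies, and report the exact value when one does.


With C = 4/3: the canonical form is 2F1(-10, -4/7; -1/4; -3/8). Verdict: terminating - upper parameter -10 makes this a finite sum (last index 10), evaluated exactly. Sum: 742297814652812/18145927520511.

Key step: x = (-3/8) and (1)_k (C = 4/3) is k! itself.
Term ratio: r(k) = (-3/8) * (k-10) (k-4/7) / [(k-1/4) (k+1)] ; factor over Q: parameters, x = (-3/8), and C = 4/3.


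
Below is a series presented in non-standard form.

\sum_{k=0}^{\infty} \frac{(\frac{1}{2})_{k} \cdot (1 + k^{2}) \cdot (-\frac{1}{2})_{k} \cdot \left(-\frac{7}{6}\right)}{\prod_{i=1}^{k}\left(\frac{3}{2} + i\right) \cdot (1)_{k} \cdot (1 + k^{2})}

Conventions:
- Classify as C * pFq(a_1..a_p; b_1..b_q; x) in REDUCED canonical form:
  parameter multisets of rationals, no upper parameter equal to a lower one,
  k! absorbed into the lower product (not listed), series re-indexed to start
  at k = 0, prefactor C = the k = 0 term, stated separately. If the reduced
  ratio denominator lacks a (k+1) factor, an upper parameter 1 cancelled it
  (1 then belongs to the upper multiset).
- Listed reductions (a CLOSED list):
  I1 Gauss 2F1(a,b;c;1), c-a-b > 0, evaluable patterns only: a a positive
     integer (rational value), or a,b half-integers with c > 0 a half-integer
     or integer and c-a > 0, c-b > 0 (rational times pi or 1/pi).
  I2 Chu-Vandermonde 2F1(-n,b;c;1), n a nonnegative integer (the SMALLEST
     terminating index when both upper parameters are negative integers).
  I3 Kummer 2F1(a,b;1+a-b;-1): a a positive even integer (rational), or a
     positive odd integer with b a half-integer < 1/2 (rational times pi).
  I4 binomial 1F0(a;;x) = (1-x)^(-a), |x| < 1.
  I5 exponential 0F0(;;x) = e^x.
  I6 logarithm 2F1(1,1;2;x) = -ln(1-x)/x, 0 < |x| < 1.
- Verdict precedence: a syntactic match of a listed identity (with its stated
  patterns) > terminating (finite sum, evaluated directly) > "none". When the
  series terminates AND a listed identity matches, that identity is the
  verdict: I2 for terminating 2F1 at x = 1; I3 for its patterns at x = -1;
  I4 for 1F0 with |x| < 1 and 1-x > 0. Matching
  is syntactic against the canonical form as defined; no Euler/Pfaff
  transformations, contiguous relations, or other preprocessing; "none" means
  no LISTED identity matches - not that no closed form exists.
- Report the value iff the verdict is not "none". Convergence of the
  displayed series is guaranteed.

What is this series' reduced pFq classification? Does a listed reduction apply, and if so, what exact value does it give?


Canonical form: C = -\frac{7}{6} times 2F1 with upper {-\frac{1}{2}, \frac{1}{2}}, lower {\frac{5}{2}}, x = 1. Verdict: Gauss's theorem I1 (half-integer case) applies (x = 1; upper {-\frac{1}{2}, \frac{1}{2}} half-integers, c = \frac{5}{2} in the evaluable pattern). Hence: \left(-\frac{21}{64}\right) \cdot \pi.

First insight: with t_0 = -\frac{7}{6}, the lower running product (C = -7/6) is a rising factorial.
Ratio: r(k) = 1 * (k-\frac{1}{2}) (k+\frac{1}{2}) / [(k+\frac{5}{2}) (k+1)] ; factor over Q: parameters, x = 1, and C = -\frac{7}{6}.


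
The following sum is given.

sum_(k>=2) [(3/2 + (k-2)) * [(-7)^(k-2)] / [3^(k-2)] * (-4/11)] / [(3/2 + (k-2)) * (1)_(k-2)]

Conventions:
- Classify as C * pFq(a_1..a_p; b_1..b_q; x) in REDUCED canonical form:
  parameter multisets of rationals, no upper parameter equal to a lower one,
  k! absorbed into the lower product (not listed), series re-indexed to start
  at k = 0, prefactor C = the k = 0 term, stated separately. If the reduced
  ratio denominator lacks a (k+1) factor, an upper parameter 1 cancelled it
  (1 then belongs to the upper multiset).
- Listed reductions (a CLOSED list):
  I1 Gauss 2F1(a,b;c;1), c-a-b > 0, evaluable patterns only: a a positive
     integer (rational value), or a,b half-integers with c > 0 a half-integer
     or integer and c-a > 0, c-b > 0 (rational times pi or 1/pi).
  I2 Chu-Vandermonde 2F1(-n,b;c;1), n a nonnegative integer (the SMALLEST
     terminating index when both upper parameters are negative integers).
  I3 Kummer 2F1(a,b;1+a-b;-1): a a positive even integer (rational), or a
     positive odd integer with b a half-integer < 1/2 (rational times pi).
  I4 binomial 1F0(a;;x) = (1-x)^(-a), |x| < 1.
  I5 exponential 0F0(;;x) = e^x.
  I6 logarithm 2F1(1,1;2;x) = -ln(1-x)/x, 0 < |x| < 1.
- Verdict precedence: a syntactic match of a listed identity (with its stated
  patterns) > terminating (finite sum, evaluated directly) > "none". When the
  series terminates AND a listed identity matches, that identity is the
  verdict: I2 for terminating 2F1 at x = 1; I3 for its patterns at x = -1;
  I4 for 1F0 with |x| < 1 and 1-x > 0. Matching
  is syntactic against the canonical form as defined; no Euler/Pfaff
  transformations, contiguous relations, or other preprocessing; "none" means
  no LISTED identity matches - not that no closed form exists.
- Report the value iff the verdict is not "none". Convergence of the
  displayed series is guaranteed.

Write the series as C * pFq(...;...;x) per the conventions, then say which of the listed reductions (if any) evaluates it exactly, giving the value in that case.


At argument -7/3: a 0F0 with upper {-}, lower {-}, scaled by C = -4/11. Verdict: exponential (I5) matches (the 0F0 exponential series at x = -7/3). Exact value: (-4/11) * e^(-7/3).

First insight: from the first term -4/11: striking the common factor k + 3/2 reduces the term (prefactor -4/11).
Term ratio: r(k) = (-7/3) * 1 / [(k+1)] ; factor over Q: parameters, x = (-7/3), and C = -4/11.
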